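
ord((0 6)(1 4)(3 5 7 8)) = 4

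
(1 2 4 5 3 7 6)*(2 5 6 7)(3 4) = (1 5 4 6)(2 3)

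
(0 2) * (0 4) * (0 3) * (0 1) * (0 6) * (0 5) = (0 2 4 3 1 6 5)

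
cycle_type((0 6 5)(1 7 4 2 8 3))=3.6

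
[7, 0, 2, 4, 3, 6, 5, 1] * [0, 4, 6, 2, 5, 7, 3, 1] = [1, 0, 6, 5, 2, 3, 7, 4]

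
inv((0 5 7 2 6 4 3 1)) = (0 1 3 4 6 2 7 5)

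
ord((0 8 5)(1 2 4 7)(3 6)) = 12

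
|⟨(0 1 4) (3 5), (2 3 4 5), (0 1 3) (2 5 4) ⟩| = 720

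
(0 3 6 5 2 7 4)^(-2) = (0 7 5 3 4 2 6)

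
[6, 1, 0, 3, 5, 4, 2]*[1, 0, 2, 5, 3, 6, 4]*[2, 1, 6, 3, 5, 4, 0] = [5, 2, 1, 4, 0, 3, 6]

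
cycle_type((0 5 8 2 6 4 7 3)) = 8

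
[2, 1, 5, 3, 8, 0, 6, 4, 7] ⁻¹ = [5, 1, 0, 3, 7, 2, 6, 8, 4] 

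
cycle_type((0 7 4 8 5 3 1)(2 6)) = 2.7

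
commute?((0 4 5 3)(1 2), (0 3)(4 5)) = no:(0 4 5 3)(1 2) * (0 3)(4 5) = (0 5)(1 2), (0 3)(4 5) * (0 4 5 3)(1 2) = (1 2)(3 4)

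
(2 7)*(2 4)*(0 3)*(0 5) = (0 3 5)(2 7 4)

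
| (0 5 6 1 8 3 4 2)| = 8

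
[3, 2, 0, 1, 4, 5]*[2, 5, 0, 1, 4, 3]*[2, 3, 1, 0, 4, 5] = [3, 2, 1, 5, 4, 0]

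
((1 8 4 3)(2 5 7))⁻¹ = (1 3 4 8)(2 7 5)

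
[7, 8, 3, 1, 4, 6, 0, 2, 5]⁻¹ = [6, 3, 7, 2, 4, 8, 5, 0, 1]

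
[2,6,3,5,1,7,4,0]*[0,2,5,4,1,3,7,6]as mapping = [0→5,1→7,2→4,3→3,4→2,5→6,6→1,7→0]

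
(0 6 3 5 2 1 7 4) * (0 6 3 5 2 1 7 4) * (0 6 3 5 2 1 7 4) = (0 5 7 6 2 4 3 1)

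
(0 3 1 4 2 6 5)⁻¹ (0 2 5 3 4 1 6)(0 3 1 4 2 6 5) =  (0 1 2 4 5 3 6)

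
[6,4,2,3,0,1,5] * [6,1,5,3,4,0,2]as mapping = [0→2,1→4,2→5,3→3,4→6,5→1,6→0]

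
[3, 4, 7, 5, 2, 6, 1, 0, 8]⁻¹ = [7, 6, 4, 0, 1, 3, 5, 2, 8]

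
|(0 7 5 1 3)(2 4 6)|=15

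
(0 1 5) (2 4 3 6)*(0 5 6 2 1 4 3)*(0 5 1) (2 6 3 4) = (0 2 4 5 1 3 6) 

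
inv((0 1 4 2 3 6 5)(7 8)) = (0 5 6 3 2 4 1)(7 8)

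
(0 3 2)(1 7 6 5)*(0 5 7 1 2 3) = (2 5)(6 7)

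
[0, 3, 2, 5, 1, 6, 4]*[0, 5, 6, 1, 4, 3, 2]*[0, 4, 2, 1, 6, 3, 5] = [0, 4, 5, 1, 3, 2, 6]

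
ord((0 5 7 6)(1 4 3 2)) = 4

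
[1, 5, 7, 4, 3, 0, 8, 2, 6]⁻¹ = [5, 0, 7, 4, 3, 1, 8, 2, 6]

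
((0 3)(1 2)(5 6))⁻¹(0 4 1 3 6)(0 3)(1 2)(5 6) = (0 5 3 4 2)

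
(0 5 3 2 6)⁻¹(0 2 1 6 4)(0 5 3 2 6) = (0 4 5 6 1)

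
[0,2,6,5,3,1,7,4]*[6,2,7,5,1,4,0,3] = [6,7,0,4,5,2,3,1]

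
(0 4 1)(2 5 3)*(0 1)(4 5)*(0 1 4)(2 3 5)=(0 2)(1 4)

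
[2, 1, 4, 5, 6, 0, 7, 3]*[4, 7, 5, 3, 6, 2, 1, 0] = [5, 7, 6, 2, 1, 4, 0, 3]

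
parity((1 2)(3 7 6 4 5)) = odd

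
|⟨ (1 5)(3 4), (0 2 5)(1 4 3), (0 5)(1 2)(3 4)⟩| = 120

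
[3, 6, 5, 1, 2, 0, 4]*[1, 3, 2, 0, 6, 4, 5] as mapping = [0→0, 1→5, 2→4, 3→3, 4→2, 5→1, 6→6] 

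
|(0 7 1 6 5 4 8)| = 7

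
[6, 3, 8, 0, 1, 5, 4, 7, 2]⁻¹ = [3, 4, 8, 1, 6, 5, 0, 7, 2]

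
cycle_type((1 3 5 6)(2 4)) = 2.4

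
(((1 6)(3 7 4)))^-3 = (1 6)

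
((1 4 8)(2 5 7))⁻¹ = (1 8 4)(2 7 5)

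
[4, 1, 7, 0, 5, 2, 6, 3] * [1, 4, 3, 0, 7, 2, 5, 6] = [7, 4, 6, 1, 2, 3, 5, 0] 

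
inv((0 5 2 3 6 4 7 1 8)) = (0 8 1 7 4 6 3 2 5)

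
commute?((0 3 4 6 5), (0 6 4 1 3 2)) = no:(0 3 4 6 5)*(0 6 4 1 3 2) = (0 2)(1 3)(5 6), (0 6 4 1 3 2)*(0 3 4 6 5) = (0 5)(1 4)(2 3)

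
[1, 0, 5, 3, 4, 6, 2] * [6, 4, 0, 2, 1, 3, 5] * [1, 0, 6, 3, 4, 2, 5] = [4, 5, 3, 6, 0, 2, 1]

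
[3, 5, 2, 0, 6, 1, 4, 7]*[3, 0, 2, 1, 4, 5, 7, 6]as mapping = [0→1, 1→5, 2→2, 3→3, 4→7, 5→0, 6→4, 7→6]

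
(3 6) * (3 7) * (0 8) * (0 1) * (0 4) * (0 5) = (0 8 1 4 5)(3 6 7)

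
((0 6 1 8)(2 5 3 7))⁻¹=(0 8 1 6)(2 7 3 5)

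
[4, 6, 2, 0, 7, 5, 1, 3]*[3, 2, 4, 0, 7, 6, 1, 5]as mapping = [0→7, 1→1, 2→4, 3→3, 4→5, 5→6, 6→2, 7→0]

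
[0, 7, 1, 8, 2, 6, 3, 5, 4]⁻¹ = [0, 2, 4, 6, 8, 7, 5, 1, 3]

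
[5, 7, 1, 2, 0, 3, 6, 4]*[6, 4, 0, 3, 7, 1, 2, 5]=[1, 5, 4, 0, 6, 3, 2, 7]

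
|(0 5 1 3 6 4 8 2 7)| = 9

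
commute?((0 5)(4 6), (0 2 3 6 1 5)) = no:(0 5)(4 6)*(0 2 3 6 1 5) = (1 5 2 3 6 4), (0 2 3 6 1 5)*(0 5)(4 6) = (0 2 3 4 6 1)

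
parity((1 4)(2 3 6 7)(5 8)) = odd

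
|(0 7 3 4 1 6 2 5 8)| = 9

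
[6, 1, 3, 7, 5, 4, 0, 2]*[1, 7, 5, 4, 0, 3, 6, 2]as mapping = [0→6, 1→7, 2→4, 3→2, 4→3, 5→0, 6→1, 7→5]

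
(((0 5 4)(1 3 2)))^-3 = ()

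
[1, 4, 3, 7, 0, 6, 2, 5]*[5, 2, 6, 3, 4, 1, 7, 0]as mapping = [0→2, 1→4, 2→3, 3→0, 4→5, 5→7, 6→6, 7→1]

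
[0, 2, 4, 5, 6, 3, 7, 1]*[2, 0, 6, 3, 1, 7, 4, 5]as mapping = [0→2, 1→6, 2→1, 3→7, 4→4, 5→3, 6→5, 7→0]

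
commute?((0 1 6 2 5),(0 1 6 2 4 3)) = no:(0 1 6 2 5)*(0 1 6 2 4 3) = (0 6 4 3)(1 2 5),(0 1 6 2 4 3)*(0 1 6 2 5) = (0 6 5)(1 2 4 3)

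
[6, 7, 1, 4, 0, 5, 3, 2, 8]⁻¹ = [4, 2, 7, 6, 3, 5, 0, 1, 8]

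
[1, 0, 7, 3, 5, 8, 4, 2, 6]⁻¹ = [1, 0, 7, 3, 6, 4, 8, 2, 5]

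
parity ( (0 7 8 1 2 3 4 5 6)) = even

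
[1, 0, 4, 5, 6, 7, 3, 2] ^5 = [1, 0, 7, 6, 2, 3, 4, 5] 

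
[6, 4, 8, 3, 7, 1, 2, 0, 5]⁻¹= [7, 5, 6, 3, 1, 8, 0, 4, 2]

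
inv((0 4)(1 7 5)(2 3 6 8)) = (0 4)(1 5 7)(2 8 6 3)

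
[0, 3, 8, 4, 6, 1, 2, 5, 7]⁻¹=[0, 5, 6, 1, 3, 7, 4, 8, 2]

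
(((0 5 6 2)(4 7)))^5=(0 5 6 2)(4 7)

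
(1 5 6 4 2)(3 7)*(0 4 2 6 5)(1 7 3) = (0 4 6 2 7 1)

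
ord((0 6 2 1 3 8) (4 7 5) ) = 6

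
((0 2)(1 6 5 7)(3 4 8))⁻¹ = (0 2)(1 7 5 6)(3 8 4)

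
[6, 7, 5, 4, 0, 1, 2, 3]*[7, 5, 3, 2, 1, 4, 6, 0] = [6, 0, 4, 1, 7, 5, 3, 2]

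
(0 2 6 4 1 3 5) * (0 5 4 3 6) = (0 2)(1 6 3 4)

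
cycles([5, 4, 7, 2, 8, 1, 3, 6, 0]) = (0 5 1 4 8)(2 7 6 3)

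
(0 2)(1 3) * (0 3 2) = (1 2 3)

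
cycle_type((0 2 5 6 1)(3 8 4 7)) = 4.5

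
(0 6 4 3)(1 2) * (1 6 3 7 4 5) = (0 3)(1 2 6 5)(4 7)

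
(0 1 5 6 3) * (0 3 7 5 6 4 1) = (1 6 7 5 4)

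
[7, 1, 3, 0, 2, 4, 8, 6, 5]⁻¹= [3, 1, 4, 2, 5, 8, 7, 0, 6]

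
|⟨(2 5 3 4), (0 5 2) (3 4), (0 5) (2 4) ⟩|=120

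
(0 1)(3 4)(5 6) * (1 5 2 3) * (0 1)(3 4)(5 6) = (0 6 2 4)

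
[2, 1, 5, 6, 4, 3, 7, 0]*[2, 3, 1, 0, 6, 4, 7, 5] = [1, 3, 4, 7, 6, 0, 5, 2]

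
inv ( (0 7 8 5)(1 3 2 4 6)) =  (0 5 8 7)(1 6 4 2 3)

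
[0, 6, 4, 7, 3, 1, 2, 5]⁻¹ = [0, 5, 6, 4, 2, 7, 1, 3]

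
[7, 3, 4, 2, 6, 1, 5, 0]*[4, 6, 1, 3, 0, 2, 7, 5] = [5, 3, 0, 1, 7, 6, 2, 4]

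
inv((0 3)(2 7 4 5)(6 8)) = (0 3)(2 5 4 7)(6 8)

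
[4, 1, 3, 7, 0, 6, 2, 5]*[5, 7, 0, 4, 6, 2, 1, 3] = [6, 7, 4, 3, 5, 1, 0, 2]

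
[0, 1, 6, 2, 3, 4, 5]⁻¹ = [0, 1, 3, 4, 5, 6, 2]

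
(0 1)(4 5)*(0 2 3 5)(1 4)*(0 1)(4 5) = (0 5)(1 2 3 4)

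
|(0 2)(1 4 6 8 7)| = 10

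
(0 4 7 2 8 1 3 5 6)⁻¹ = (0 6 5 3 1 8 2 7 4)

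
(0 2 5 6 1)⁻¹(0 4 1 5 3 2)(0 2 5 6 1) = (0 6 3 5 2 4)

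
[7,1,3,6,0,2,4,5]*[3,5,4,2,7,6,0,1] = [1,5,2,0,3,4,7,6] 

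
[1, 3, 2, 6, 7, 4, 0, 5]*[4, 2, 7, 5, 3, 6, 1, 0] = [2, 5, 7, 1, 0, 3, 4, 6]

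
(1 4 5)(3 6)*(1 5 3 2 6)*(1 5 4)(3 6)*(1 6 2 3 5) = (1 6 3)(2 5 4)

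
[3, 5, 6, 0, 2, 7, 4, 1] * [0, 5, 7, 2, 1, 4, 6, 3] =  [2, 4, 6, 0, 7, 3, 1, 5]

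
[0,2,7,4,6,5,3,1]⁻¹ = [0,7,1,6,3,5,4,2]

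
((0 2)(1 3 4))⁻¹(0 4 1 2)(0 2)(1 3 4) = (0 2 1 3)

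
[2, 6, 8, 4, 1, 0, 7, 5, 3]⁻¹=[5, 4, 0, 8, 3, 7, 1, 6, 2]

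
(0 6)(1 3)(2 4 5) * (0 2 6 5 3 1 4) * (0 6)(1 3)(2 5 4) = (0 4 1 3 2 6 5)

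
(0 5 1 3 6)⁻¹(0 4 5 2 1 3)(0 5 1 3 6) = (1 2 3 6 5 4)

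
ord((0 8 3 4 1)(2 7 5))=15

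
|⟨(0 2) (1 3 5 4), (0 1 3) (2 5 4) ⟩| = 24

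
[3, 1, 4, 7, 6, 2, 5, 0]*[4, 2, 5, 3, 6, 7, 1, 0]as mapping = [0→3, 1→2, 2→6, 3→0, 4→1, 5→5, 6→7, 7→4]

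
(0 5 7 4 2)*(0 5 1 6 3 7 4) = (0 1 6 3 7)(2 5 4)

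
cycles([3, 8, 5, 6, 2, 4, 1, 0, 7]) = (0 3 6 1 8 7)(2 5 4)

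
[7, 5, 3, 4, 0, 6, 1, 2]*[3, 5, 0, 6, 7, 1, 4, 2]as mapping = [0→2, 1→1, 2→6, 3→7, 4→3, 5→4, 6→5, 7→0]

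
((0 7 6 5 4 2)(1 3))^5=(0 2 4 5 6 7)(1 3)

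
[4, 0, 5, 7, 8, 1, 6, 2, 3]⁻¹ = [1, 5, 7, 8, 0, 2, 6, 3, 4]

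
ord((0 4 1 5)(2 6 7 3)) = 4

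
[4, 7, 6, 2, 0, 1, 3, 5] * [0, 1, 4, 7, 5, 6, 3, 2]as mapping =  [0→5, 1→2, 2→3, 3→4, 4→0, 5→1, 6→7, 7→6]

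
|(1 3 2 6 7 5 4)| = 7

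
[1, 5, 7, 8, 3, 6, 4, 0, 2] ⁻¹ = [7, 0, 8, 4, 6, 1, 5, 2, 3] 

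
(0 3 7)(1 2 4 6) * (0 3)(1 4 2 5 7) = (1 5 7 3)(4 6)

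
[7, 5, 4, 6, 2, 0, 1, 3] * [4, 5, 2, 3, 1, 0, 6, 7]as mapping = [0→7, 1→0, 2→1, 3→6, 4→2, 5→4, 6→5, 7→3]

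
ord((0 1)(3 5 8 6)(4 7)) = 4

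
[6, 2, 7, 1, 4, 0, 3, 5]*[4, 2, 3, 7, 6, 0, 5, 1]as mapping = [0→5, 1→3, 2→1, 3→2, 4→6, 5→4, 6→7, 7→0]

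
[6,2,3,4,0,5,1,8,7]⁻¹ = [4,6,1,2,3,5,0,8,7]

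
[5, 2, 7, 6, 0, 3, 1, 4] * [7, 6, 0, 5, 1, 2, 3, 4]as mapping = [0→2, 1→0, 2→4, 3→3, 4→7, 5→5, 6→6, 7→1]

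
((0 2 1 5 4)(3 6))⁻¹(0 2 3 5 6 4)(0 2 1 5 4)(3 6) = (0 2 1 6 4 3)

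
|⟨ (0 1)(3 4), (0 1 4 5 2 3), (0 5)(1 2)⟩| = 720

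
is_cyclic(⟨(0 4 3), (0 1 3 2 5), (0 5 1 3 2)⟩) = no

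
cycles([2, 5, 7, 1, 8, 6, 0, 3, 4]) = (0 2 7 3 1 5 6)(4 8)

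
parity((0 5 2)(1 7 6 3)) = odd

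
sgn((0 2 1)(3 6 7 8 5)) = 1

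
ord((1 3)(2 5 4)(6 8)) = 6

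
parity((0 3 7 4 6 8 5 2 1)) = even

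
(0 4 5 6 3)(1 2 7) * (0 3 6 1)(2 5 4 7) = (0 7)(1 5)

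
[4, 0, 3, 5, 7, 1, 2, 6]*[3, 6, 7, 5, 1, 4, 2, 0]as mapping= [0→1, 1→3, 2→5, 3→4, 4→0, 5→6, 6→7, 7→2]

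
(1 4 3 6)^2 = (1 3)(4 6)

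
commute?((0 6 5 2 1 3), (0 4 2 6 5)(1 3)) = no:(0 6 5 2 1 3)*(0 4 2 6 5)(1 3) = (0 5 6)(2 3 4), (0 4 2 6 5)(1 3)*(0 6 5 2 1 3) = (0 4 1)(2 5 6)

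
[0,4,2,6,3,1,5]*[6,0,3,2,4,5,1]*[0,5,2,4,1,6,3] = [3,1,4,5,2,0,6] 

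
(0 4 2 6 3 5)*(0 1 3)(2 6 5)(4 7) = (0 7 4 6)(1 3 2 5)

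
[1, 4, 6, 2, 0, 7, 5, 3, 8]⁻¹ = [4, 0, 3, 7, 1, 6, 2, 5, 8]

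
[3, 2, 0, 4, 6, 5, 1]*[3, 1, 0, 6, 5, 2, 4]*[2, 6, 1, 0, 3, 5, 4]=[4, 2, 0, 5, 3, 1, 6]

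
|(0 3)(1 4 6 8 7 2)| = 6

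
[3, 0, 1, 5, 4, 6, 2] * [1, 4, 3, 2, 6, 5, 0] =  [2, 1, 4, 5, 6, 0, 3]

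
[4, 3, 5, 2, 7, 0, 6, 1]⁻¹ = [5, 7, 3, 1, 0, 2, 6, 4]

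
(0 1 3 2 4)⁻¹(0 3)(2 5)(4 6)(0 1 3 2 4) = (0 6)(1 2)(4 5)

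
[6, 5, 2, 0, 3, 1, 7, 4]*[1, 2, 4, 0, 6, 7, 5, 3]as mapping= [0→5, 1→7, 2→4, 3→1, 4→0, 5→2, 6→3, 7→6]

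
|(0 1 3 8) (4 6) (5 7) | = 4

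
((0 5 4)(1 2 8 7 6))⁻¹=(0 4 5)(1 6 7 8 2)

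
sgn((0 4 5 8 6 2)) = -1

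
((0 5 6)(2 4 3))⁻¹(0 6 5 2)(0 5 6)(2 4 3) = (0 6 4 5)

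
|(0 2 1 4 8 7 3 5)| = 8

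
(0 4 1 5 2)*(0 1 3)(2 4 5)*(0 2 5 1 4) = (0 1 5)(2 4 3)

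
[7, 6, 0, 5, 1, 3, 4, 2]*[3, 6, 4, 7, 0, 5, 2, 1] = [1, 2, 3, 5, 6, 7, 0, 4]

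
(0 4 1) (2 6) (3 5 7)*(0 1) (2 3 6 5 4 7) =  (0 7 6 3 4) (2 5) 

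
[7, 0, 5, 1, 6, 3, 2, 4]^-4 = [2, 6, 0, 4, 3, 7, 1, 5]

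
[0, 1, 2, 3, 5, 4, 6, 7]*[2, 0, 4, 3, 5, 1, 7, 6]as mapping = [0→2, 1→0, 2→4, 3→3, 4→1, 5→5, 6→7, 7→6]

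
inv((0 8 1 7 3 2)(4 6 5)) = (0 2 3 7 1 8)(4 5 6)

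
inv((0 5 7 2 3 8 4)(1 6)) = (0 4 8 3 2 7 5)(1 6)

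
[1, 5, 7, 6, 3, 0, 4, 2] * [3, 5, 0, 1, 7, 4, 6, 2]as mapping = [0→5, 1→4, 2→2, 3→6, 4→1, 5→3, 6→7, 7→0]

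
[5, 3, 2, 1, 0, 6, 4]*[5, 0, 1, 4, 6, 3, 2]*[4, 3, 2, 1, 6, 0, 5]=[1, 6, 3, 4, 0, 2, 5]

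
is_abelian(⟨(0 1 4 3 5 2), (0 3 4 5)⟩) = no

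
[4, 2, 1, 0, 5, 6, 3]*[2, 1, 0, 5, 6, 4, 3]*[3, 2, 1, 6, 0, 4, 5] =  [5, 3, 2, 1, 0, 6, 4] 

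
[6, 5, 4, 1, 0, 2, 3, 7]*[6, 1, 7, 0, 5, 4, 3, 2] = [3, 4, 5, 1, 6, 7, 0, 2]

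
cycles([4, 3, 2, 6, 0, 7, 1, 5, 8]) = (0 4)(1 3 6)(5 7)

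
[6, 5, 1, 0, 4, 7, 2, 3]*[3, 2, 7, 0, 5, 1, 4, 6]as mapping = [0→4, 1→1, 2→2, 3→3, 4→5, 5→6, 6→7, 7→0]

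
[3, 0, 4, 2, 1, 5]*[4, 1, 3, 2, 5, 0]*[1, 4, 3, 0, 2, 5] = [3, 2, 5, 0, 4, 1]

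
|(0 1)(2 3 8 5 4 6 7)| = 14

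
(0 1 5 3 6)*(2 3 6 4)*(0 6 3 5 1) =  (2 5 3 4)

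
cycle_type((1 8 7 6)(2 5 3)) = 3.4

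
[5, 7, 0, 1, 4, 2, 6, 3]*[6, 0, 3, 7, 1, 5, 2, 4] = [5, 4, 6, 0, 1, 3, 2, 7]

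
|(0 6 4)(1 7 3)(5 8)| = 6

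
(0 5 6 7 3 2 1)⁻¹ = (0 1 2 3 7 6 5)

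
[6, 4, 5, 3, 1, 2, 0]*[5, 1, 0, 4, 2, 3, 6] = [6, 2, 3, 4, 1, 0, 5]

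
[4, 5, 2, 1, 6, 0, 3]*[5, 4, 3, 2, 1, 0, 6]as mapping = [0→1, 1→0, 2→3, 3→4, 4→6, 5→5, 6→2]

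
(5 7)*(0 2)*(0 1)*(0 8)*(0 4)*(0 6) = (0 2 1 8 4 6)(5 7)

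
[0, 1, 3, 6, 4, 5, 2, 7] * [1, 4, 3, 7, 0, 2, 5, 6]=[1, 4, 7, 5, 0, 2, 3, 6]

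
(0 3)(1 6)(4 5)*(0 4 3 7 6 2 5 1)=(0 7 6)(1 2 5 3 4)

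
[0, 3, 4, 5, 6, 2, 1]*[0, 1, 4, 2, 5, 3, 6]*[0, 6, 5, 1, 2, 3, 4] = [0, 5, 3, 1, 4, 2, 6] 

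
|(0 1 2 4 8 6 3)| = 7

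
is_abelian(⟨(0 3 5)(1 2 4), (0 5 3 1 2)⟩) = no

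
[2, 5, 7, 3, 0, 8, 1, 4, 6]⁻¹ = [4, 6, 0, 3, 7, 1, 8, 2, 5]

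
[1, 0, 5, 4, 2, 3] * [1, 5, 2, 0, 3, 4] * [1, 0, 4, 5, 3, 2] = [2, 0, 3, 5, 4, 1]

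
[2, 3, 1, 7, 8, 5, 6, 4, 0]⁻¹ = [8, 2, 0, 1, 7, 5, 6, 3, 4]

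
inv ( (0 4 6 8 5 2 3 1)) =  (0 1 3 2 5 8 6 4)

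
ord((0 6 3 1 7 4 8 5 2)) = 9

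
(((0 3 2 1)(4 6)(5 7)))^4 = ()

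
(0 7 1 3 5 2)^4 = (0 5 1)(2 3 7)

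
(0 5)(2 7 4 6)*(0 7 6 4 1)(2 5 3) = (0 3 2 6 5 7 1)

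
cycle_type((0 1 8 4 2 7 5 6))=8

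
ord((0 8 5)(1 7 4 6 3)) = 15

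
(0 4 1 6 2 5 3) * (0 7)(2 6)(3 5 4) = (0 3 7)(1 2 4)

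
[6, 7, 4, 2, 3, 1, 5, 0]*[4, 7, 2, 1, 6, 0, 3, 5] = [3, 5, 6, 2, 1, 7, 0, 4]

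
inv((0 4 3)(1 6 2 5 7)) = (0 3 4)(1 7 5 2 6)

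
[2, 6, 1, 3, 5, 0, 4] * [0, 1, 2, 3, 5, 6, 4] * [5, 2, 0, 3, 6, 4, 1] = [0, 6, 2, 3, 1, 5, 4]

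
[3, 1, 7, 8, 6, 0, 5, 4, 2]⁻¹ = [5, 1, 8, 0, 7, 6, 4, 2, 3]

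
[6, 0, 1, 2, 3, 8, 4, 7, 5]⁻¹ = [1, 2, 3, 4, 6, 8, 0, 7, 5]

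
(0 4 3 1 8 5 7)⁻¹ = (0 7 5 8 1 3 4)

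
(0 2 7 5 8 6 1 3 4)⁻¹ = (0 4 3 1 6 8 5 7 2)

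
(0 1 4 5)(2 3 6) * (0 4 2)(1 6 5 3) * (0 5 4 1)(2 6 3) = (0 3 4 2)(1 6 5)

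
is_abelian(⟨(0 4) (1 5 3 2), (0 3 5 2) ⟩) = no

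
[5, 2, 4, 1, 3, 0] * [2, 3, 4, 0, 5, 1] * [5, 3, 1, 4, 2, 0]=[3, 2, 0, 4, 5, 1]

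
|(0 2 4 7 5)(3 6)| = 10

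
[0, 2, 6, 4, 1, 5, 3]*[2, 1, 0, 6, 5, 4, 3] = [2, 0, 3, 5, 1, 4, 6]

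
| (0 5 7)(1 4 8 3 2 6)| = 6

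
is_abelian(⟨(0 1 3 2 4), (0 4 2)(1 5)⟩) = no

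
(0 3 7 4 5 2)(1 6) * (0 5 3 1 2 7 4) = (0 1 6 2 5 7)(3 4)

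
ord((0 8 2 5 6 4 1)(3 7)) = 14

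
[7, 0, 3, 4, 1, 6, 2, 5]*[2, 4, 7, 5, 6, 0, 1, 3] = [3, 2, 5, 6, 4, 1, 7, 0] 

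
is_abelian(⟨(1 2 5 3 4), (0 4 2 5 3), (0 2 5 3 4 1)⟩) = no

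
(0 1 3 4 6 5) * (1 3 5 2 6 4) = (0 3 1 5)(2 6)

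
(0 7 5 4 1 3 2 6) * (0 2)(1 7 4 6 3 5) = (0 4 7 1 5 6 2 3)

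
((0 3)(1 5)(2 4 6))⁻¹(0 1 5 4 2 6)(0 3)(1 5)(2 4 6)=(1 6 4 2 3 5)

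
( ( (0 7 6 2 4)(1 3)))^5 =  (1 3)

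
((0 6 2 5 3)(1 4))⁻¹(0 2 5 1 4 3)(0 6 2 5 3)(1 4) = (0 6 5 3 4 1)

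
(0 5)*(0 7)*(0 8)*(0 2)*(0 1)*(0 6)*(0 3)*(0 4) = (0 5 7 8 2 1 6 3 4)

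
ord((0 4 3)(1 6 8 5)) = 12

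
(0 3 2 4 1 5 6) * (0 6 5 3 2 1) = (0 2 4)(1 3)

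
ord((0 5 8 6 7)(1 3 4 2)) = 20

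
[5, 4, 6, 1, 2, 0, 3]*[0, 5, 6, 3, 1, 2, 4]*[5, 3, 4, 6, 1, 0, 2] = [4, 3, 1, 0, 2, 5, 6]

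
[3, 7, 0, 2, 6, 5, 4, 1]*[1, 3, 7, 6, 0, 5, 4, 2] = [6, 2, 1, 7, 4, 5, 0, 3]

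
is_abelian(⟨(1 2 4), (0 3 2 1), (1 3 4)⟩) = no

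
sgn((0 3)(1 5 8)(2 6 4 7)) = 1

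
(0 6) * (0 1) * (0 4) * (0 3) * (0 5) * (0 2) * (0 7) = (0 6 1 4 3 5 2 7)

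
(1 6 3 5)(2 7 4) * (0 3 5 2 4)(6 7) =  (0 3 2 6 5 1 7)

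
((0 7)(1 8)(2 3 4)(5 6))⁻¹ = (0 7)(1 8)(2 4 3)(5 6)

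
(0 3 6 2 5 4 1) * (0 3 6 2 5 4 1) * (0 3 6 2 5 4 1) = (0 2 1 6 4 3 5)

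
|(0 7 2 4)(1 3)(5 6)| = 4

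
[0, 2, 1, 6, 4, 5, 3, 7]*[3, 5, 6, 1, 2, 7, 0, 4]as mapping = [0→3, 1→6, 2→5, 3→0, 4→2, 5→7, 6→1, 7→4]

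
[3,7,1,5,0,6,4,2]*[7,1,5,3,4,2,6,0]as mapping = [0→3,1→0,2→1,3→2,4→7,5→6,6→4,7→5]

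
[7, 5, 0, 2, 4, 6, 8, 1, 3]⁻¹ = [2, 7, 3, 8, 4, 1, 5, 0, 6]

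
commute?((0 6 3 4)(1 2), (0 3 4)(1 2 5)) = no:(0 6 3 4)(1 2)*(0 3 4)(1 2 5) = (0 6 4 3)(1 5), (0 3 4)(1 2 5)*(0 6 3 4)(1 2) = (0 4 6 3)(2 5)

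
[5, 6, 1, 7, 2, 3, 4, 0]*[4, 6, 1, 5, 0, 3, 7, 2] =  [3, 7, 6, 2, 1, 5, 0, 4]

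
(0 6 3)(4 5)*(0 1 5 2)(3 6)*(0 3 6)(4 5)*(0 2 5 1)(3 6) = (0 3)(1 4 5)(2 6)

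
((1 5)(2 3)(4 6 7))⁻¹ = (1 5)(2 3)(4 7 6)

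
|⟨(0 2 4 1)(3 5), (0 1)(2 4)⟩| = 8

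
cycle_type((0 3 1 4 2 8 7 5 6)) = 9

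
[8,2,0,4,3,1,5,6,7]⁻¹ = [2,5,1,4,3,6,7,8,0]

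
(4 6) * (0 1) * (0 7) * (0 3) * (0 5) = (0 1 7 3 5)(4 6)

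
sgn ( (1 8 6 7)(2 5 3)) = -1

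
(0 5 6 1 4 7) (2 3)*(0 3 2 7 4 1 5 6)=(0 6 5) (3 7) 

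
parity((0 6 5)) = even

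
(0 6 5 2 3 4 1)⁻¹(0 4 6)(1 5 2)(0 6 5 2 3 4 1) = (0 2 3)(1 5 6)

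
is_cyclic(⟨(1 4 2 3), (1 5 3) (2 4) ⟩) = no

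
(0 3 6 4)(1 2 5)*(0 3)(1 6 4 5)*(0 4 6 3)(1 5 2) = (0 4)(2 5 3 6)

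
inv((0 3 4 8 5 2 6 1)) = (0 1 6 2 5 8 4 3)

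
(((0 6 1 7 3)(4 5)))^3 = (0 7 6 3 1)(4 5)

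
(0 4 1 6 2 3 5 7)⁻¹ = (0 7 5 3 2 6 1 4)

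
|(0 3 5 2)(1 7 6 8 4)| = 20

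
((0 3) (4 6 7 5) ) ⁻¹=(0 3) (4 5 7 6) 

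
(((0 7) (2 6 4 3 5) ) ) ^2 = (2 4 5 6 3) 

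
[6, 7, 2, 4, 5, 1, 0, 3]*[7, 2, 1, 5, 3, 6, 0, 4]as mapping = [0→0, 1→4, 2→1, 3→3, 4→6, 5→2, 6→7, 7→5]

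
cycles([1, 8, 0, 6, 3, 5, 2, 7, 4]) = (0 1 8 4 3 6 2)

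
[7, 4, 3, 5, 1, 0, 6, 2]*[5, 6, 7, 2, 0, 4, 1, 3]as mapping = [0→3, 1→0, 2→2, 3→4, 4→6, 5→5, 6→1, 7→7]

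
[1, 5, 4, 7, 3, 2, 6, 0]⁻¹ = [7, 0, 5, 4, 2, 1, 6, 3]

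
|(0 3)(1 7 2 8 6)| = 10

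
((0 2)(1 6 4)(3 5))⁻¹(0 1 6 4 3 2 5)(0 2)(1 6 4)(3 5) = (0 3 2 6 4 1 5)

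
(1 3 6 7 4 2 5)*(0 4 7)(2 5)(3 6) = (0 4 5 1 6)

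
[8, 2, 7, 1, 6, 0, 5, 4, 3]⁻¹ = [5, 3, 1, 8, 7, 6, 4, 2, 0]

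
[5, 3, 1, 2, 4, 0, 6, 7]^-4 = [0, 2, 3, 1, 4, 5, 6, 7]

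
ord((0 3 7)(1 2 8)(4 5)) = 6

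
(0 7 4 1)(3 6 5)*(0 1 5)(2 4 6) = (0 7 6)(2 4 5 3)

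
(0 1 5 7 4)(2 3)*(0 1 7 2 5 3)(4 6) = (0 7 6 4 1 3 5 2)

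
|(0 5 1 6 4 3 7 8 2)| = 9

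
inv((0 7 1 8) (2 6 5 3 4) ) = (0 8 1 7) (2 4 3 5 6) 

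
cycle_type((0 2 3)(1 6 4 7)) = 3.4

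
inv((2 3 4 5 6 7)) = (2 7 6 5 4 3)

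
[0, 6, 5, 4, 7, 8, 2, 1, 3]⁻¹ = [0, 7, 6, 8, 3, 2, 1, 4, 5]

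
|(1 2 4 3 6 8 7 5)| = 8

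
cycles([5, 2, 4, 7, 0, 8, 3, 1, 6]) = (0 5 8 6 3 7 1 2 4)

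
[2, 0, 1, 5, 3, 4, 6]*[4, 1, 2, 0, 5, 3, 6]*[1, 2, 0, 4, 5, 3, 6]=[0, 5, 2, 4, 1, 3, 6]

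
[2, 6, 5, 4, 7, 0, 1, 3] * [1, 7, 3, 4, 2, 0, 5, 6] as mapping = [0→3, 1→5, 2→0, 3→2, 4→6, 5→1, 6→7, 7→4] 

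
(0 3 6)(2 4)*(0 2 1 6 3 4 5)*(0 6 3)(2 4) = (0 2 5 6 4 1 3)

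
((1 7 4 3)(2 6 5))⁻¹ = (1 3 4 7)(2 5 6)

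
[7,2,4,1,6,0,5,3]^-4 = [2,5,0,6,7,1,3,4]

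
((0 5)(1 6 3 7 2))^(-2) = (1 7 6 2 3)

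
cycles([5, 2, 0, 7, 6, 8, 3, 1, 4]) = (0 5 8 4 6 3 7 1 2)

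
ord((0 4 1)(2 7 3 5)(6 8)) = 12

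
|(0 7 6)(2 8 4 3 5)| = 15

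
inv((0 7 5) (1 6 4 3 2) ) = (0 5 7) (1 2 3 4 6) 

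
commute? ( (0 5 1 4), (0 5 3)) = no: (0 5 1 4)*(0 5 3) = (0 3)(1 4 5), (0 5 3)*(0 5 1 4) = (0 1 4)(3 5)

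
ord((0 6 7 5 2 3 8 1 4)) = 9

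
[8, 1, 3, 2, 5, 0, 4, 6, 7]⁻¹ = [5, 1, 3, 2, 6, 4, 7, 8, 0]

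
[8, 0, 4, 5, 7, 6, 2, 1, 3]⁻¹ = [1, 7, 6, 8, 2, 3, 5, 4, 0]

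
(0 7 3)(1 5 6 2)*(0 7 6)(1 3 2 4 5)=(0 6 4 5)(2 3 7)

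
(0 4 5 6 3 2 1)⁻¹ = (0 1 2 3 6 5 4)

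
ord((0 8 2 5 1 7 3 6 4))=9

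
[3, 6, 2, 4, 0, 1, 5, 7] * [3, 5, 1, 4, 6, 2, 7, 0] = [4, 7, 1, 6, 3, 5, 2, 0]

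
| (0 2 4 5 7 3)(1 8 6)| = 6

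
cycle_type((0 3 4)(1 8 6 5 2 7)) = 3.6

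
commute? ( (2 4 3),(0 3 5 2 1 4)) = no: (2 4 3)*(0 3 5 2 1 4) = (0 3 1 4 5 2),(0 3 5 2 1 4)*(2 4 3) = (0 2 1 3 5 4)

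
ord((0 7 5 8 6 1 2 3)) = 8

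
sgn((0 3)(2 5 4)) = -1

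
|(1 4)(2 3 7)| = 6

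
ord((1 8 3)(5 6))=6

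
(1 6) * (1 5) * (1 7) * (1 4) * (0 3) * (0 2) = (0 3 2)(1 6 5 7 4)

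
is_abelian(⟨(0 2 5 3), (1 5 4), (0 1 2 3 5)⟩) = no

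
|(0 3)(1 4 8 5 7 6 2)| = 14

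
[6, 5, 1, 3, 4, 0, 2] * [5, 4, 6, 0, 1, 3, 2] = [2, 3, 4, 0, 1, 5, 6]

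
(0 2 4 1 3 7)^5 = (0 7 3 1 4 2)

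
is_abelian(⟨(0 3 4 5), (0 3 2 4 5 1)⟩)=no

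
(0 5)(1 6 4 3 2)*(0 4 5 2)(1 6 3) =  (0 2 6 5 4 1 3)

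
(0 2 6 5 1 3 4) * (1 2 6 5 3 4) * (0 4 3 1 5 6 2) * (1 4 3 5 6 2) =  (0 1 5)(3 6 4)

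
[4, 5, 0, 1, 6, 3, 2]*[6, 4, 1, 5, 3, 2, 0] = [3, 2, 6, 4, 0, 5, 1] 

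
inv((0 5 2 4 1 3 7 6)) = (0 6 7 3 1 4 2 5)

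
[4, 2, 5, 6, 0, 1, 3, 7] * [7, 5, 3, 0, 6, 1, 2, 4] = [6, 3, 1, 2, 7, 5, 0, 4]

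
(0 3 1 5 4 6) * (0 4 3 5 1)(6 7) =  (0 5 3)(4 7 6)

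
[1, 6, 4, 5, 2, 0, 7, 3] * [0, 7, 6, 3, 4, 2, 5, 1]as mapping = [0→7, 1→5, 2→4, 3→2, 4→6, 5→0, 6→1, 7→3]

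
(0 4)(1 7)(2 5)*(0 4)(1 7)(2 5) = ()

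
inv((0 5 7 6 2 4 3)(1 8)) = (0 3 4 2 6 7 5)(1 8)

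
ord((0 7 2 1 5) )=5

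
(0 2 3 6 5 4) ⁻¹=(0 4 5 6 3 2) 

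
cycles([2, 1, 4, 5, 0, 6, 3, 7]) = (0 2 4) (3 5 6) 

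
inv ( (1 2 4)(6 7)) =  (1 4 2)(6 7)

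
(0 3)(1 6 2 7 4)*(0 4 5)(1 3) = (0 1 6 2 7 5)(3 4)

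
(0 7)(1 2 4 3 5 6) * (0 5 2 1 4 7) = (2 7 5 6 4 3)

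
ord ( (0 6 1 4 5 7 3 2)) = 8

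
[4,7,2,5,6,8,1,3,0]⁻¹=[8,6,2,7,0,3,4,1,5]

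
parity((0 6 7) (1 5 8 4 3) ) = even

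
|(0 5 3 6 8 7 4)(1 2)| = 14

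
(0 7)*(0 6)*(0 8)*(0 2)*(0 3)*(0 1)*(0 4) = (0 7 6 8 2 3 1 4)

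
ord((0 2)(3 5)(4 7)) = 2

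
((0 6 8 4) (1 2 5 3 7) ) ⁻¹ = (0 4 8 6) (1 7 3 5 2) 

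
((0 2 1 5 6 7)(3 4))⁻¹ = (0 7 6 5 1 2)(3 4)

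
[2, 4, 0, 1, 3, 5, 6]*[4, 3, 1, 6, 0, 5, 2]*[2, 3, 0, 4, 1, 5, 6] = [3, 2, 1, 4, 6, 5, 0]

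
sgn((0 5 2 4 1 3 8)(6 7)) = -1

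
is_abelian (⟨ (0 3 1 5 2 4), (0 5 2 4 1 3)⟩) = no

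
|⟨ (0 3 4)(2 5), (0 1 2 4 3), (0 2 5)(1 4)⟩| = 720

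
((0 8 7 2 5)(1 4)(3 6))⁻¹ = (0 5 2 7 8)(1 4)(3 6)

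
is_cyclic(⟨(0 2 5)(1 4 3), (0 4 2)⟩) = no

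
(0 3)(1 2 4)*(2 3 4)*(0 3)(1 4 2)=(0 2 1)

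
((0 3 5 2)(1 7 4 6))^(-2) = (0 5)(1 4)(2 3)(6 7)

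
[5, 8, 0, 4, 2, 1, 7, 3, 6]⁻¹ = [2, 5, 4, 7, 3, 0, 8, 6, 1]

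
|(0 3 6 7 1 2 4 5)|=8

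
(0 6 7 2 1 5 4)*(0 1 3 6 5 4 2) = (0 5 2 3 6 7)(1 4)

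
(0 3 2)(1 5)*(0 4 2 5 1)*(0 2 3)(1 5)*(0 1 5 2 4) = (0 1 2)(3 5 4)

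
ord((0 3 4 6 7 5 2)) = 7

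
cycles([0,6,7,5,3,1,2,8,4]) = (1 6 2 7 8 4 3 5)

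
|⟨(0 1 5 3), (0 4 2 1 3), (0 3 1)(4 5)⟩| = 720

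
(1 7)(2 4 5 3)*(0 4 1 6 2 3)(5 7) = (0 4 7 6 2 1 5)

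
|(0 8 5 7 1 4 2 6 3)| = 9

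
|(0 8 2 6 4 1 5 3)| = 8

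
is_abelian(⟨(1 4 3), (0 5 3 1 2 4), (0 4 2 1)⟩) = no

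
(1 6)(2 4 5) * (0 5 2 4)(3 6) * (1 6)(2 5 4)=(0 4 5 2)(1 3)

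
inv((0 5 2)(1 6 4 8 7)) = (0 2 5)(1 7 8 4 6)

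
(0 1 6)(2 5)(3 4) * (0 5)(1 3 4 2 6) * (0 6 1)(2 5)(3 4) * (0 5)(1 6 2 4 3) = (0 3)(1 5 6 4)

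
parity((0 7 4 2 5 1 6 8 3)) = even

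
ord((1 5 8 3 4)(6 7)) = 10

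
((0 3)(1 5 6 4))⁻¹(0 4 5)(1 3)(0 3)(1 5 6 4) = (0 5)(1 6 3)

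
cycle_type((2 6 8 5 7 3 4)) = 7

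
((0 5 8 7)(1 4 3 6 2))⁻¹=(0 7 8 5)(1 2 6 3 4)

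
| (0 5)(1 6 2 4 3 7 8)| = 14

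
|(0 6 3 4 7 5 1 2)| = 8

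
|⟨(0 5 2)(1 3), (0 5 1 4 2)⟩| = 720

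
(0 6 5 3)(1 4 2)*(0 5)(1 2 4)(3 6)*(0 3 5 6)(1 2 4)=(0 5)(1 2 4)(3 6)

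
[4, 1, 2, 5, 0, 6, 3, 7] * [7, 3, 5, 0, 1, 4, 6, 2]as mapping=[0→1, 1→3, 2→5, 3→4, 4→7, 5→6, 6→0, 7→2]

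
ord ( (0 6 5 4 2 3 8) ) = 7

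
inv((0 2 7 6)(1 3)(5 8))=(0 6 7 2)(1 3)(5 8)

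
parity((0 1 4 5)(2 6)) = even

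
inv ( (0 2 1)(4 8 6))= (0 1 2)(4 6 8)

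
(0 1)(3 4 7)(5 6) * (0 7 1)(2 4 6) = (1 7 3 6 5 2 4)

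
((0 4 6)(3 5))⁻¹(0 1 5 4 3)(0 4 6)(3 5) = (1 3 6 5 4)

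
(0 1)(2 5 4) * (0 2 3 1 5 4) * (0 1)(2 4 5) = (0 2 5 1 4 3)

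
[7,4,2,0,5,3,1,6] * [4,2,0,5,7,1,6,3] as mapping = [0→3,1→7,2→0,3→4,4→1,5→5,6→2,7→6] 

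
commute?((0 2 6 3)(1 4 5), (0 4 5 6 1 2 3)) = no:(0 2 6 3)(1 4 5)*(0 4 5 6 1 2 3) = (0 3 4 6)(1 5 2), (0 4 5 6 1 2 3)*(0 2 6 3)(1 4 5) = (0 5 3 2)(1 6 4)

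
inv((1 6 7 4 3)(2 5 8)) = (1 3 4 7 6)(2 8 5)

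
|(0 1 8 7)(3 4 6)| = 12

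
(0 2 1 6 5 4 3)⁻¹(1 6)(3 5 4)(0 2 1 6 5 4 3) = (0 4 3)(5 6)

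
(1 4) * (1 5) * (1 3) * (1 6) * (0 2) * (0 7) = (0 2 7) (1 4 5 3 6) 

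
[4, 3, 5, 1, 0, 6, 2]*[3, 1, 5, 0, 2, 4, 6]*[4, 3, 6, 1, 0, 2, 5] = [6, 4, 0, 3, 1, 5, 2]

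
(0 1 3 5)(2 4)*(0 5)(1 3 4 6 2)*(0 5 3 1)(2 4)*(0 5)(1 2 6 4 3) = (0 2 4 5 1 6 3)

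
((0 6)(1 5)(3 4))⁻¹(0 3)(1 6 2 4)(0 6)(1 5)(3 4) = (0 2 3 5)(4 6)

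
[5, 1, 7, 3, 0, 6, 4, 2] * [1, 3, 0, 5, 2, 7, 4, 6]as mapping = [0→7, 1→3, 2→6, 3→5, 4→1, 5→4, 6→2, 7→0]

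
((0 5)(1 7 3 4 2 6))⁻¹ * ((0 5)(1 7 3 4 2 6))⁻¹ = (1 2 3)(4 7 6)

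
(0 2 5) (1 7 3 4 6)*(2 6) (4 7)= (0 6 1 4 2 5) (3 7) 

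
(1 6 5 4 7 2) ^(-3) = (1 4) (2 5) (6 7) 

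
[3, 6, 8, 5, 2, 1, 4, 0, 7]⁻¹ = [7, 5, 4, 0, 6, 3, 1, 8, 2]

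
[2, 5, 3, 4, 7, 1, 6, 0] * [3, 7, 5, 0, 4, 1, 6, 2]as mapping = [0→5, 1→1, 2→0, 3→4, 4→2, 5→7, 6→6, 7→3]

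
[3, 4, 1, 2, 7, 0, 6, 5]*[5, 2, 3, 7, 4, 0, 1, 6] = [7, 4, 2, 3, 6, 5, 1, 0]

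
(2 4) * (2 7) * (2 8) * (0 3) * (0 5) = (0 3 5) (2 4 7 8) 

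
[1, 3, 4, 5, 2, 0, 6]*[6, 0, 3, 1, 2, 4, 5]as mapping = [0→0, 1→1, 2→2, 3→4, 4→3, 5→6, 6→5]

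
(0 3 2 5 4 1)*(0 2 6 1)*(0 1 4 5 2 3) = (1 3 6 4)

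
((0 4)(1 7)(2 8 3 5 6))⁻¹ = (0 4)(1 7)(2 6 5 3 8)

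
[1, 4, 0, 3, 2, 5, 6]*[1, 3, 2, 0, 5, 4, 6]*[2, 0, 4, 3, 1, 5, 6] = [3, 5, 0, 2, 4, 1, 6]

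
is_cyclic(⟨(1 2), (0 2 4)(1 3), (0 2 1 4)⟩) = no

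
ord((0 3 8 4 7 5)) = 6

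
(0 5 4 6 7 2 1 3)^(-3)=(0 2 4 3 7 5 1 6)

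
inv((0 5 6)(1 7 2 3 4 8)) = (0 6 5)(1 8 4 3 2 7)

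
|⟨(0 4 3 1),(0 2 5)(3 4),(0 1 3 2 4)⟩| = 720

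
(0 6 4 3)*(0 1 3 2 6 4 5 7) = (0 4 2 6 5 7)(1 3)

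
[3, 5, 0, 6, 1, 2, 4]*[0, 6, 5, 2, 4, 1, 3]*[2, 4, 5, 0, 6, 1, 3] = [5, 4, 2, 0, 3, 1, 6]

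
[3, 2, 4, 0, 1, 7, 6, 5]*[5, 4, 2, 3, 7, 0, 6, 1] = [3, 2, 7, 5, 4, 1, 6, 0]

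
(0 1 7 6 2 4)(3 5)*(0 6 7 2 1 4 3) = (0 4 6 1 2 3 5)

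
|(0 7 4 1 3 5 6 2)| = 8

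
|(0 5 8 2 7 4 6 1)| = 8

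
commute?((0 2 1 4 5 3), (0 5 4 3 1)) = no:(0 2 1 4 5 3)*(0 5 4 3 1) = (0 2)(1 3 5), (0 5 4 3 1)*(0 2 1 4 5 3) = (0 3 4)(1 2)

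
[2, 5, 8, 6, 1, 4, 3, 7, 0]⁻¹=[8, 4, 0, 6, 5, 1, 3, 7, 2]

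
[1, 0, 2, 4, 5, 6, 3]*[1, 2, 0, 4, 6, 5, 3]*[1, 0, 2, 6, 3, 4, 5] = [2, 0, 1, 5, 4, 6, 3]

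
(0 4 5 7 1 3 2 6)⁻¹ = (0 6 2 3 1 7 5 4)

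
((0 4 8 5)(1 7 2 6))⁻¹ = (0 5 8 4)(1 6 2 7)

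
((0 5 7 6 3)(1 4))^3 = (0 6 5 3 7)(1 4)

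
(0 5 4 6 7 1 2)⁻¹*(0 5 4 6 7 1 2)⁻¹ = (0 1 6 5 2 7 4)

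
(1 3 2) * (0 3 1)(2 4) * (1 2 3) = (0 1 2)(3 4)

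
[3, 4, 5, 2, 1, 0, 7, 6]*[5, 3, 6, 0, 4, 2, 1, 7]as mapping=[0→0, 1→4, 2→2, 3→6, 4→3, 5→5, 6→7, 7→1]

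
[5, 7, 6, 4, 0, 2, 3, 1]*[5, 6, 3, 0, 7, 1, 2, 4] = [1, 4, 2, 7, 5, 3, 0, 6]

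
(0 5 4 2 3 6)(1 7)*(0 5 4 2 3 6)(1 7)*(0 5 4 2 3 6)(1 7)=(0 2)(1 7)(3 5)(4 6)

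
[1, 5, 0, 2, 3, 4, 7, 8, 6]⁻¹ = [2, 0, 3, 4, 5, 1, 8, 6, 7]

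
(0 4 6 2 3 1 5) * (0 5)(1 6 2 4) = (0 1)(2 3 6 4)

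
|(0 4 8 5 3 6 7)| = 7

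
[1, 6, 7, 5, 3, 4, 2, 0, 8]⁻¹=[7, 0, 6, 4, 5, 3, 1, 2, 8]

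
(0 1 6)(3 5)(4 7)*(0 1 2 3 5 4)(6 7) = (0 2 3 4 6 1 7)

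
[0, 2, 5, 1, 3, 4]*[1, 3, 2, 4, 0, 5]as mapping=[0→1, 1→2, 2→5, 3→3, 4→4, 5→0]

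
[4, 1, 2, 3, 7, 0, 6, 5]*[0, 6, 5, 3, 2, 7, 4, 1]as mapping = [0→2, 1→6, 2→5, 3→3, 4→1, 5→0, 6→4, 7→7]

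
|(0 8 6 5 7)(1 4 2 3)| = 20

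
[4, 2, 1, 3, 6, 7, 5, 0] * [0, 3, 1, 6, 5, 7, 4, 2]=[5, 1, 3, 6, 4, 2, 7, 0] 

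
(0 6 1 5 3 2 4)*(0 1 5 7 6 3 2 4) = (0 3 4 1 7 6 5 2)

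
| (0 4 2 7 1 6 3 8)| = 8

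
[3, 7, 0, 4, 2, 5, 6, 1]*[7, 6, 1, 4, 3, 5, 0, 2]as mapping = [0→4, 1→2, 2→7, 3→3, 4→1, 5→5, 6→0, 7→6]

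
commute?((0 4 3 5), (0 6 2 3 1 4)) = no:(0 4 3 5)*(0 6 2 3 1 4) = (1 4)(2 3 5 6), (0 6 2 3 1 4)*(0 4 3 5) = (0 6 2 5)(1 3)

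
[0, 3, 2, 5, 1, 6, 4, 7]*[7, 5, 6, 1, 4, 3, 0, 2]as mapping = [0→7, 1→1, 2→6, 3→3, 4→5, 5→0, 6→4, 7→2]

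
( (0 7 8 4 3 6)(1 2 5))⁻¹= (0 6 3 4 8 7)(1 5 2)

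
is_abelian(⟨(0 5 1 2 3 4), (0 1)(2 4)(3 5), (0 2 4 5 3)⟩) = no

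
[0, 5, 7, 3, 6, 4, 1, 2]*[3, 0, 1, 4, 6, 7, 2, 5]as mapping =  [0→3, 1→7, 2→5, 3→4, 4→2, 5→6, 6→0, 7→1]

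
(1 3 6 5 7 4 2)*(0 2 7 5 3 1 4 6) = (0 2 4 7 6 3) 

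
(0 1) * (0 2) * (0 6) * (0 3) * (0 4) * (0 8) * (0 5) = (0 1 2 6 3 4 8 5)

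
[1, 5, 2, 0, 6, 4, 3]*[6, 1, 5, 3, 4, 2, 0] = [1, 2, 5, 6, 0, 4, 3]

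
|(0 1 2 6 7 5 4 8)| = 8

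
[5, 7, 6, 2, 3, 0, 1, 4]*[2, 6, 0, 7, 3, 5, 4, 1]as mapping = [0→5, 1→1, 2→4, 3→0, 4→7, 5→2, 6→6, 7→3]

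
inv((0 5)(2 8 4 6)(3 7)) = (0 5)(2 6 4 8)(3 7)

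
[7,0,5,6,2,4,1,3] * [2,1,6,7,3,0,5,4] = [4,2,0,5,6,3,1,7]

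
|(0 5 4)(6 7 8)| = 3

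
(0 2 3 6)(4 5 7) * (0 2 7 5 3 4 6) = (0 7 6 2 4 3)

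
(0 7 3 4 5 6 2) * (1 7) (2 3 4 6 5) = (0 1 7 4 2) (3 6) 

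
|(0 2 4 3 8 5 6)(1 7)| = 14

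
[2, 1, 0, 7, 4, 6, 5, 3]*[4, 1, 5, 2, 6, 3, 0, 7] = [5, 1, 4, 7, 6, 0, 3, 2]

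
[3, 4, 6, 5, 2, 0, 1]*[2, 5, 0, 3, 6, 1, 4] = [3, 6, 4, 1, 0, 2, 5]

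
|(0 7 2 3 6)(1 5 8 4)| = 20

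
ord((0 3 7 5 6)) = 5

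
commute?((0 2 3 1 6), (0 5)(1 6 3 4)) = no:(0 2 3 1 6) * (0 5)(1 6 3 4) = (0 2 4 1 3 6 5), (0 5)(1 6 3 4) * (0 2 3 1 6) = (0 5 2 3 4 6 1)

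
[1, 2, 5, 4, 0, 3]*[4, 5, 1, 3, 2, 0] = [5, 1, 0, 2, 4, 3]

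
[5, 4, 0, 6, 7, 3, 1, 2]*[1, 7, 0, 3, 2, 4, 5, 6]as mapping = [0→4, 1→2, 2→1, 3→5, 4→6, 5→3, 6→7, 7→0]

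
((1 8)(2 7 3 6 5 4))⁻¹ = (1 8)(2 4 5 6 3 7)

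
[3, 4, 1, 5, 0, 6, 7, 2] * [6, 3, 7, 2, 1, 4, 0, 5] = [2, 1, 3, 4, 6, 0, 5, 7]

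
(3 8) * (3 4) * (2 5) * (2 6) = (2 5 6)(3 8 4)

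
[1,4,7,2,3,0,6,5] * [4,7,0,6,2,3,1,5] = [7,2,5,0,6,4,1,3]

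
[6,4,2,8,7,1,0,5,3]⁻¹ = [6,5,2,8,1,7,0,4,3]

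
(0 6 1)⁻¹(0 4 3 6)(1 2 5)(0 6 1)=(0 2 5)(1 6 4 3)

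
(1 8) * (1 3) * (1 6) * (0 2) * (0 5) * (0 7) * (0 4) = (0 2 5 7 4)(1 8 3 6)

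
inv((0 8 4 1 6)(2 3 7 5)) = (0 6 1 4 8)(2 5 7 3)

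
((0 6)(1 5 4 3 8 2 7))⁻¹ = (0 6)(1 7 2 8 3 4 5)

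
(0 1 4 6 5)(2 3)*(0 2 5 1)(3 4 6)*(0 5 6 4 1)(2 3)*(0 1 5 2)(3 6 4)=(0 2 5 6 1 3 4)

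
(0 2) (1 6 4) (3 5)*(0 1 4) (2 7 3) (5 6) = (0 7 3 6) (1 5 2) 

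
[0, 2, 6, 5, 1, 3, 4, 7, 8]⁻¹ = [0, 4, 1, 5, 6, 3, 2, 7, 8]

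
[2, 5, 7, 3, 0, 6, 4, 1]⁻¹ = [4, 7, 0, 3, 6, 1, 5, 2]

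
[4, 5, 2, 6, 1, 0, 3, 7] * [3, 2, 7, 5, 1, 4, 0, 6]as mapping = [0→1, 1→4, 2→7, 3→0, 4→2, 5→3, 6→5, 7→6]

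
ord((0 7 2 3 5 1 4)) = 7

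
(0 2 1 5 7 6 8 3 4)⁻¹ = (0 4 3 8 6 7 5 1 2)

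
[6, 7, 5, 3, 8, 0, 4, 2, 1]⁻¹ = [5, 8, 7, 3, 6, 2, 0, 1, 4]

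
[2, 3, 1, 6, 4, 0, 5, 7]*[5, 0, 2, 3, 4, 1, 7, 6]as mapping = [0→2, 1→3, 2→0, 3→7, 4→4, 5→5, 6→1, 7→6]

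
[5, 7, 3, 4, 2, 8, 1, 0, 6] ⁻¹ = [7, 6, 4, 2, 3, 0, 8, 1, 5] 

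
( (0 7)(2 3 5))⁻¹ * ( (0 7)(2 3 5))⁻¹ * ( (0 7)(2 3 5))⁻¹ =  (0 7)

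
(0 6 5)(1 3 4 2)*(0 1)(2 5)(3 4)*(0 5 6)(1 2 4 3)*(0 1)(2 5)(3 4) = (0 1 4 6 3)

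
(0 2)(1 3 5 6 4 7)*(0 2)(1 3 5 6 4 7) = (1 5 4)(3 6 7)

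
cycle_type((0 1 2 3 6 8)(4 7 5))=3.6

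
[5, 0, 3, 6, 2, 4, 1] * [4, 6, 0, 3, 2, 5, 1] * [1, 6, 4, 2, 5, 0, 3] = [0, 5, 2, 6, 1, 4, 3]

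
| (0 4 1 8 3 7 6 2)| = 8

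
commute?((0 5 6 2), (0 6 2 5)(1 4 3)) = no:(0 5 6 2)*(0 6 2 5)(1 4 3) = (1 4 3)(2 6 5), (0 6 2 5)(1 4 3)*(0 5 6 2) = (0 2 6)(1 4 3)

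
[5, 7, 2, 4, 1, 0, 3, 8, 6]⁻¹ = [5, 4, 2, 6, 3, 0, 8, 1, 7]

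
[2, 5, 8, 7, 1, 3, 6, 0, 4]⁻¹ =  [7, 4, 0, 5, 8, 1, 6, 3, 2]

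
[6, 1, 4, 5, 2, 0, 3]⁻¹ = [5, 1, 4, 6, 2, 3, 0]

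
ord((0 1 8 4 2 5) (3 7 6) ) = 6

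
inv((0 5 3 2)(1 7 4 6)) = (0 2 3 5)(1 6 4 7)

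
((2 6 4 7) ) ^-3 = (2 6 4 7) 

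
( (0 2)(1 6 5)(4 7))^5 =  (0 2)(1 5 6)(4 7)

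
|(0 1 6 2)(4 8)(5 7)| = 4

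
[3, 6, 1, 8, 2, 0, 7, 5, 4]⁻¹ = [5, 2, 4, 0, 8, 7, 1, 6, 3]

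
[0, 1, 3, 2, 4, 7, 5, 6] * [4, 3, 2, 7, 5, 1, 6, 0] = [4, 3, 7, 2, 5, 0, 1, 6]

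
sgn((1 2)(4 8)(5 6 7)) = 1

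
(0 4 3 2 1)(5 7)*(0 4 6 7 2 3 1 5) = (0 6 7)(1 4)(2 5)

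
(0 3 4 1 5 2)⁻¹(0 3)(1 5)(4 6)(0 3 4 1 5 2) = (1 6)(2 5)(3 4)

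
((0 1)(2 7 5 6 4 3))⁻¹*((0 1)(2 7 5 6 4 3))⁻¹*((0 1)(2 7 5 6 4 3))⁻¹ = (0 1)(2 6)(3 5)(4 7)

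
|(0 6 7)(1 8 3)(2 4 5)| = 3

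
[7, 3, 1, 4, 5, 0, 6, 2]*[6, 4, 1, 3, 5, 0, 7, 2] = [2, 3, 4, 5, 0, 6, 7, 1]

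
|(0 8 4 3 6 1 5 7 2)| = 9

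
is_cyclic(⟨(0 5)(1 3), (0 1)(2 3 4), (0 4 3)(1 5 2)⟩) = no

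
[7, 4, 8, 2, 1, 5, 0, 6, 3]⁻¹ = [6, 4, 3, 8, 1, 5, 7, 0, 2]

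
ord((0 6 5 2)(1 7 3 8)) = 4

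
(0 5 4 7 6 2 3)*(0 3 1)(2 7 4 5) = (0 2 1)(6 7)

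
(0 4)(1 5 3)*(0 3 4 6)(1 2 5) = (0 6)(2 5 4 3)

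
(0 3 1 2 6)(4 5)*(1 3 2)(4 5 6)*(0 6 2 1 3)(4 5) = (0 1 3)(2 5 4)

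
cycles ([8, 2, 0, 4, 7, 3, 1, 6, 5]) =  (0 8 5 3 4 7 6 1 2) 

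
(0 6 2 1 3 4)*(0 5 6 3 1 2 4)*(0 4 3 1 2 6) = (0 1 2 6 3 4 5) 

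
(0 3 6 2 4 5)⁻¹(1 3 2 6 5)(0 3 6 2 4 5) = (0 1 6 4 2)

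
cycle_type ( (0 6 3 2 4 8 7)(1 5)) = 2.7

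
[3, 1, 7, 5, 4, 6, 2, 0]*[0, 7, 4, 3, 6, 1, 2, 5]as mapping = [0→3, 1→7, 2→5, 3→1, 4→6, 5→2, 6→4, 7→0]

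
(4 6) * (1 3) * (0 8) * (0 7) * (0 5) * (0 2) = (0 8 7 5 2)(1 3)(4 6)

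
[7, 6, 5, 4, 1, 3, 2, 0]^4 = [0, 3, 1, 2, 5, 6, 4, 7]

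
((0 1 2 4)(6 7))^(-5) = (0 4 2 1)(6 7)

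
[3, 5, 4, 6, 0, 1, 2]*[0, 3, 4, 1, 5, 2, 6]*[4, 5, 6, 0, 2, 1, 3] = [5, 6, 1, 3, 4, 0, 2]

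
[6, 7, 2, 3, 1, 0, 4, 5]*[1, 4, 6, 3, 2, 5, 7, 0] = [7, 0, 6, 3, 4, 1, 2, 5]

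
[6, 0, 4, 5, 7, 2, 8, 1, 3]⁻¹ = [1, 7, 5, 8, 2, 3, 0, 4, 6]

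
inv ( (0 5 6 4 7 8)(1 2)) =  (0 8 7 4 6 5)(1 2)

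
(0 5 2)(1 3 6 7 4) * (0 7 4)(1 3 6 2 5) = (0 1 6 4 3 2 7)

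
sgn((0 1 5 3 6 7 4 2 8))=1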